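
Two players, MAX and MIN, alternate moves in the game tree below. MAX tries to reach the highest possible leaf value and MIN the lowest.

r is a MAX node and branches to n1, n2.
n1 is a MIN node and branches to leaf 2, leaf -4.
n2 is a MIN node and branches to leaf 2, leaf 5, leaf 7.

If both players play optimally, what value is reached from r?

2

n1 (MIN): min(2, -4) = -4
n2 (MIN): min(2, 5, 7) = 2
r (MAX): max(-4, 2) = 2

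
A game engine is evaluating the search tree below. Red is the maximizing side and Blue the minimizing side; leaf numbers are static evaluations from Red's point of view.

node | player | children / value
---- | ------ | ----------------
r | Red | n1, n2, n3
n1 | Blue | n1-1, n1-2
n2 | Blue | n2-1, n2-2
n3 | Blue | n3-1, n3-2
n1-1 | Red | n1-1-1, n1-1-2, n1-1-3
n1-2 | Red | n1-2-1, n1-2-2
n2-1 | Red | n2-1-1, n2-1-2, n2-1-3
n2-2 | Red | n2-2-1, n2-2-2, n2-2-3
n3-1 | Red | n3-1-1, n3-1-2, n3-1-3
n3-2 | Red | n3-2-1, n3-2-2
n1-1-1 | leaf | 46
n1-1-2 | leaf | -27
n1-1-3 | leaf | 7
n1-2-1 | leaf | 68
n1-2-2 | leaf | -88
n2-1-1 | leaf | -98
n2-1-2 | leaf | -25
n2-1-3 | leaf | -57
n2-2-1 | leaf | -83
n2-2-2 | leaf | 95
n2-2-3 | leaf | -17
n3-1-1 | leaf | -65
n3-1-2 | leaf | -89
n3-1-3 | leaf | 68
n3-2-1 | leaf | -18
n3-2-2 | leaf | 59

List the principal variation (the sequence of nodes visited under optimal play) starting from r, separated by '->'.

n1-1 (Red): max(46, -27, 7) = 46
n1-2 (Red): max(68, -88) = 68
n1 (Blue): min(46, 68) = 46
n2-1 (Red): max(-98, -25, -57) = -25
n2-2 (Red): max(-83, 95, -17) = 95
n2 (Blue): min(-25, 95) = -25
n3-1 (Red): max(-65, -89, 68) = 68
n3-2 (Red): max(-18, 59) = 59
n3 (Blue): min(68, 59) = 59
r (Red): max(46, -25, 59) = 59
At r, Red picks n3 (highest: 59).
At n3, Blue picks n3-2 (lowest: 59).
At n3-2, Red picks n3-2-2 (highest: 59).
Terminal value 59.

r -> n3 -> n3-2 -> n3-2-2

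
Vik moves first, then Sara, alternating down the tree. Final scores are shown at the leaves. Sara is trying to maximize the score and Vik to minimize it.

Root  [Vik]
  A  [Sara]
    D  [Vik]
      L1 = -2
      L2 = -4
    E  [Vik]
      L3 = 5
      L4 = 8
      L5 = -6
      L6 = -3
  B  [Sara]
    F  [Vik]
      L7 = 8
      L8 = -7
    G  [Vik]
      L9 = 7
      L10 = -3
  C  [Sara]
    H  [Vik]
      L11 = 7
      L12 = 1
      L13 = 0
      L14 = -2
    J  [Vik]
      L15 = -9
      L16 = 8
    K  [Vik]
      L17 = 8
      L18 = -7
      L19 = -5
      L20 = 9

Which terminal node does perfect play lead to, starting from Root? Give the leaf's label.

D (Vik): min(-2, -4) = -4
E (Vik): min(5, 8, -6, -3) = -6
A (Sara): max(-4, -6) = -4
F (Vik): min(8, -7) = -7
G (Vik): min(7, -3) = -3
B (Sara): max(-7, -3) = -3
H (Vik): min(7, 1, 0, -2) = -2
J (Vik): min(-9, 8) = -9
K (Vik): min(8, -7, -5, 9) = -7
C (Sara): max(-2, -9, -7) = -2
Root (Vik): min(-4, -3, -2) = -4
At Root, Vik picks A (lowest: -4).
At A, Sara picks D (highest: -4).
At D, Vik picks L2 (lowest: -4).
Terminal value -4.

L2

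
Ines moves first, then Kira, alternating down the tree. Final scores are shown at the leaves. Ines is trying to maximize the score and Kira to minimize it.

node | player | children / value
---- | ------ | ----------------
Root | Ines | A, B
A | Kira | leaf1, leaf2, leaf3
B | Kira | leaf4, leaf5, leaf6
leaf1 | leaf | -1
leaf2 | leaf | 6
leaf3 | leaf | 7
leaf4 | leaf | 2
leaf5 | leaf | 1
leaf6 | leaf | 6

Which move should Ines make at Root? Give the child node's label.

A (Kira): min(-1, 6, 7) = -1
B (Kira): min(2, 1, 6) = 1
Root (Ines): max(-1, 1) = 1
Ines at Root wants the highest of {A=-1, B=1}, so chooses B.

B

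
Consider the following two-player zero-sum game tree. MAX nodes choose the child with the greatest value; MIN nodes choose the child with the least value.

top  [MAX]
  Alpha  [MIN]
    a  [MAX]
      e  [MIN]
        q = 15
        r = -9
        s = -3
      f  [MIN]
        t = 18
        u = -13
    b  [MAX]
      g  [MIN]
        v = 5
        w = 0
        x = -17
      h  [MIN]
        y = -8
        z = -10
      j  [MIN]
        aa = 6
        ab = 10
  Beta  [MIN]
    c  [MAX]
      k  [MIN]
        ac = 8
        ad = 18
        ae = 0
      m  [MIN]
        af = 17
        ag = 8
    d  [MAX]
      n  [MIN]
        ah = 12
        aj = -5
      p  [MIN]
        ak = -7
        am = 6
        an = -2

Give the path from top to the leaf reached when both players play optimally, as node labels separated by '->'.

e (MIN): min(15, -9, -3) = -9
f (MIN): min(18, -13) = -13
a (MAX): max(-9, -13) = -9
g (MIN): min(5, 0, -17) = -17
h (MIN): min(-8, -10) = -10
j (MIN): min(6, 10) = 6
b (MAX): max(-17, -10, 6) = 6
Alpha (MIN): min(-9, 6) = -9
k (MIN): min(8, 18, 0) = 0
m (MIN): min(17, 8) = 8
c (MAX): max(0, 8) = 8
n (MIN): min(12, -5) = -5
p (MIN): min(-7, 6, -2) = -7
d (MAX): max(-5, -7) = -5
Beta (MIN): min(8, -5) = -5
top (MAX): max(-9, -5) = -5
At top, MAX picks Beta (highest: -5).
At Beta, MIN picks d (lowest: -5).
At d, MAX picks n (highest: -5).
At n, MIN picks aj (lowest: -5).
Terminal value -5.

top -> Beta -> d -> n -> aj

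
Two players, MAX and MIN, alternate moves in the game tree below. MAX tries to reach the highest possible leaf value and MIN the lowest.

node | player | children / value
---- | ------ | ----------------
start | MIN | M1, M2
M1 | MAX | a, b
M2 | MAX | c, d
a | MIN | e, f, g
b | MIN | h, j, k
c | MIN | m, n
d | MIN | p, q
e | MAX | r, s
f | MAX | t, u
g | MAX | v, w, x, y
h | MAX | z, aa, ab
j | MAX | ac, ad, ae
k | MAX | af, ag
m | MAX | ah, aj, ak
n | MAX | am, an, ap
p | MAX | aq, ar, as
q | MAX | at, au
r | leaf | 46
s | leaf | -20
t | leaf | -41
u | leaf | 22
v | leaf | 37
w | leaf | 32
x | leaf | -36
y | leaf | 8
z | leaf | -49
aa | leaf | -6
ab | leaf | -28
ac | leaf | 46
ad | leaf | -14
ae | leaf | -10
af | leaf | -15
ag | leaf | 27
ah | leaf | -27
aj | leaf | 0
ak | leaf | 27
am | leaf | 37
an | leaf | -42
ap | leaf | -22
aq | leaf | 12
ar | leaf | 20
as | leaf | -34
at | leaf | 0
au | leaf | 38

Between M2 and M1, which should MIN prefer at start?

M1

m (MAX): max(-27, 0, 27) = 27
n (MAX): max(37, -42, -22) = 37
c (MIN): min(27, 37) = 27
p (MAX): max(12, 20, -34) = 20
q (MAX): max(0, 38) = 38
d (MIN): min(20, 38) = 20
M2 (MAX): max(27, 20) = 27
e (MAX): max(46, -20) = 46
f (MAX): max(-41, 22) = 22
g (MAX): max(37, 32, -36, 8) = 37
a (MIN): min(46, 22, 37) = 22
h (MAX): max(-49, -6, -28) = -6
j (MAX): max(46, -14, -10) = 46
k (MAX): max(-15, 27) = 27
b (MIN): min(-6, 46, 27) = -6
M1 (MAX): max(22, -6) = 22
MIN prefers the lower value; M2=27, M1=22. M1 is better since 22 < 27.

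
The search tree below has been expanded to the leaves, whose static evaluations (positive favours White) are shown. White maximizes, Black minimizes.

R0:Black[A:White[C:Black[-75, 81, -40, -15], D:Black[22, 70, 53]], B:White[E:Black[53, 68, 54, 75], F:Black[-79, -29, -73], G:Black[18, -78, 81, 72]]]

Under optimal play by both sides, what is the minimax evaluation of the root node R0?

22

C (Black): min(-75, 81, -40, -15) = -75
D (Black): min(22, 70, 53) = 22
A (White): max(-75, 22) = 22
E (Black): min(53, 68, 54, 75) = 53
F (Black): min(-79, -29, -73) = -79
G (Black): min(18, -78, 81, 72) = -78
B (White): max(53, -79, -78) = 53
R0 (Black): min(22, 53) = 22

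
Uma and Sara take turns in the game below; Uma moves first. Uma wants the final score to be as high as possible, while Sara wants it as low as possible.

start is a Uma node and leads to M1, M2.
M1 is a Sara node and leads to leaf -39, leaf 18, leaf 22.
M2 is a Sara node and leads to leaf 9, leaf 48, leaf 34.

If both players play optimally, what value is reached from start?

M1 (Sara): min(-39, 18, 22) = -39
M2 (Sara): min(9, 48, 34) = 9
start (Uma): max(-39, 9) = 9

9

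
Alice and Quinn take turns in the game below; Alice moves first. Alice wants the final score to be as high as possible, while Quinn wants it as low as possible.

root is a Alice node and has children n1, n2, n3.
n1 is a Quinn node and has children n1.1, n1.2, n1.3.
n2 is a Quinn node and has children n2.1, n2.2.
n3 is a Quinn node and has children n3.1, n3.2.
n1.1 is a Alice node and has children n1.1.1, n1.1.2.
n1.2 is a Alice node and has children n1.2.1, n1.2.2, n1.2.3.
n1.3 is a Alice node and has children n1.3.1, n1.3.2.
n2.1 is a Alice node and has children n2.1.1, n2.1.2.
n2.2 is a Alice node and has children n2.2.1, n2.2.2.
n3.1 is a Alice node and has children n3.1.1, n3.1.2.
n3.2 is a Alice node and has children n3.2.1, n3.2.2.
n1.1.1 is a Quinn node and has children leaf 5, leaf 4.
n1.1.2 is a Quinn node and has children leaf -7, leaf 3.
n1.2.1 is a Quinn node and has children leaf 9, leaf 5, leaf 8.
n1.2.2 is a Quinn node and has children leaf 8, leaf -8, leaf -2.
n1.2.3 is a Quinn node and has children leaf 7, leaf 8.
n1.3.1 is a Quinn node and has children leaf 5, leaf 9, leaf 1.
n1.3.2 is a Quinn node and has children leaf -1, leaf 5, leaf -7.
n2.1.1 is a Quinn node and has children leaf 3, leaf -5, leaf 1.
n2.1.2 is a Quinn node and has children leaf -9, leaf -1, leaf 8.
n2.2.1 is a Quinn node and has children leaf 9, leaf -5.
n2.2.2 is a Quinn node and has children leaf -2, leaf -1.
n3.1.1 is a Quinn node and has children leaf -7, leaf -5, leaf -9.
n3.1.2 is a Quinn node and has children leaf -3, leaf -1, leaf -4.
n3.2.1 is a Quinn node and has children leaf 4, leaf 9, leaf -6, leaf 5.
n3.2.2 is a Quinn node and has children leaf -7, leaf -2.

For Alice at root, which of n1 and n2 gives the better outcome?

n1

n1.1.1 (Quinn): min(5, 4) = 4
n1.1.2 (Quinn): min(-7, 3) = -7
n1.1 (Alice): max(4, -7) = 4
n1.2.1 (Quinn): min(9, 5, 8) = 5
n1.2.2 (Quinn): min(8, -8, -2) = -8
n1.2.3 (Quinn): min(7, 8) = 7
n1.2 (Alice): max(5, -8, 7) = 7
n1.3.1 (Quinn): min(5, 9, 1) = 1
n1.3.2 (Quinn): min(-1, 5, -7) = -7
n1.3 (Alice): max(1, -7) = 1
n1 (Quinn): min(4, 7, 1) = 1
n2.1.1 (Quinn): min(3, -5, 1) = -5
n2.1.2 (Quinn): min(-9, -1, 8) = -9
n2.1 (Alice): max(-5, -9) = -5
n2.2.1 (Quinn): min(9, -5) = -5
n2.2.2 (Quinn): min(-2, -1) = -2
n2.2 (Alice): max(-5, -2) = -2
n2 (Quinn): min(-5, -2) = -5
Alice prefers the higher value; n1=1, n2=-5. n1 is better since 1 > -5.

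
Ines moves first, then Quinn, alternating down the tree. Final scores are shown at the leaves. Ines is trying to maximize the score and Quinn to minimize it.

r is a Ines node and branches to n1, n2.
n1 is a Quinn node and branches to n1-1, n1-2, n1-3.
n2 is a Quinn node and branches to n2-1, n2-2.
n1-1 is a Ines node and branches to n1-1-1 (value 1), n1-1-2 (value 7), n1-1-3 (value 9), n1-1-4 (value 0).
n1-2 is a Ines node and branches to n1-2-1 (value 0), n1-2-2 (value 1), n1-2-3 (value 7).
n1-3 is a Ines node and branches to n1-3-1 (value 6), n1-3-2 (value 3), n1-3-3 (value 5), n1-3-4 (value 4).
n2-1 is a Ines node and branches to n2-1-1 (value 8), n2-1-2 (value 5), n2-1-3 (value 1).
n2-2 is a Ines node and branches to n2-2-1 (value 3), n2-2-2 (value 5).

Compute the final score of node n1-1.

n1-1 (Ines): max(1, 7, 9, 0) = 9

9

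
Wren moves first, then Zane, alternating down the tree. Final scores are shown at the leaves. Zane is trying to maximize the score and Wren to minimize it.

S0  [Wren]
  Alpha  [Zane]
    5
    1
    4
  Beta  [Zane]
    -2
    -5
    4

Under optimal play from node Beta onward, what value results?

Beta (Zane): max(-2, -5, 4) = 4

4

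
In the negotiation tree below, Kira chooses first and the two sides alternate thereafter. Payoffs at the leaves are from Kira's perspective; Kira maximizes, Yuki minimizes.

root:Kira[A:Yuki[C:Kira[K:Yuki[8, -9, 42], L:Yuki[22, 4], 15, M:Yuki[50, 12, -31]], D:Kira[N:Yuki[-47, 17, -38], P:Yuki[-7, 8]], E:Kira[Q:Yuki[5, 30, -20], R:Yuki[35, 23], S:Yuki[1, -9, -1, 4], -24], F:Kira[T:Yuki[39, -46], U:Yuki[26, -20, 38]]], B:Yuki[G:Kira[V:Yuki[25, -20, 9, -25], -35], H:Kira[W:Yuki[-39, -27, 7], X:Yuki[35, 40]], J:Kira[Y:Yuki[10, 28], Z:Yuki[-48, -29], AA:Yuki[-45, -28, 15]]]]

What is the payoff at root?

-20

K (Yuki): min(8, -9, 42) = -9
L (Yuki): min(22, 4) = 4
M (Yuki): min(50, 12, -31) = -31
C (Kira): max(-9, 4, 15, -31) = 15
N (Yuki): min(-47, 17, -38) = -47
P (Yuki): min(-7, 8) = -7
D (Kira): max(-47, -7) = -7
Q (Yuki): min(5, 30, -20) = -20
R (Yuki): min(35, 23) = 23
S (Yuki): min(1, -9, -1, 4) = -9
E (Kira): max(-20, 23, -9, -24) = 23
T (Yuki): min(39, -46) = -46
U (Yuki): min(26, -20, 38) = -20
F (Kira): max(-46, -20) = -20
A (Yuki): min(15, -7, 23, -20) = -20
V (Yuki): min(25, -20, 9, -25) = -25
G (Kira): max(-25, -35) = -25
W (Yuki): min(-39, -27, 7) = -39
X (Yuki): min(35, 40) = 35
H (Kira): max(-39, 35) = 35
Y (Yuki): min(10, 28) = 10
Z (Yuki): min(-48, -29) = -48
AA (Yuki): min(-45, -28, 15) = -45
J (Kira): max(10, -48, -45) = 10
B (Yuki): min(-25, 35, 10) = -25
root (Kira): max(-20, -25) = -20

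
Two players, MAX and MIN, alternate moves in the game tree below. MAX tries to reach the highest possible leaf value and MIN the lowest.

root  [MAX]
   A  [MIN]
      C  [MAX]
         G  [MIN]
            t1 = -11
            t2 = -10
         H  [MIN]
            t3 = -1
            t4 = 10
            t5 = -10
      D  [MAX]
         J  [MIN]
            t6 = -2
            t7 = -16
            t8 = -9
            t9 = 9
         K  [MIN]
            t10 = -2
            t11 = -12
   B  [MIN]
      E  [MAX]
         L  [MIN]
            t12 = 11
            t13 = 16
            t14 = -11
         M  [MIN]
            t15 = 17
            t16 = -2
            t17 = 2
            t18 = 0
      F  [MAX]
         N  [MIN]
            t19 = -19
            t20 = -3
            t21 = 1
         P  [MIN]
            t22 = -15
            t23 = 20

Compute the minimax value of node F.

-15

N (MIN): min(-19, -3, 1) = -19
P (MIN): min(-15, 20) = -15
F (MAX): max(-19, -15) = -15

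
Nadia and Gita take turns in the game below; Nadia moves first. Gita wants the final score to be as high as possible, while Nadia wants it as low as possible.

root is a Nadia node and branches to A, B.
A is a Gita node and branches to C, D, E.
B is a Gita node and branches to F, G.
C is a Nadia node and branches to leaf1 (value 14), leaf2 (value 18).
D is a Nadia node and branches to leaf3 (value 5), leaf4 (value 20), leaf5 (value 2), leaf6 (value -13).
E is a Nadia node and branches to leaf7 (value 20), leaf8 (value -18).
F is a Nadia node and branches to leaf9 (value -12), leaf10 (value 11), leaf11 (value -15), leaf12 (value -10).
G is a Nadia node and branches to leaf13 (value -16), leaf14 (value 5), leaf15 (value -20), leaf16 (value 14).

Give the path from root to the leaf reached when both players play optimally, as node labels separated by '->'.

root -> B -> F -> leaf11

C (Nadia): min(14, 18) = 14
D (Nadia): min(5, 20, 2, -13) = -13
E (Nadia): min(20, -18) = -18
A (Gita): max(14, -13, -18) = 14
F (Nadia): min(-12, 11, -15, -10) = -15
G (Nadia): min(-16, 5, -20, 14) = -20
B (Gita): max(-15, -20) = -15
root (Nadia): min(14, -15) = -15
At root, Nadia picks B (lowest: -15).
At B, Gita picks F (highest: -15).
At F, Nadia picks leaf11 (lowest: -15).
Terminal value -15.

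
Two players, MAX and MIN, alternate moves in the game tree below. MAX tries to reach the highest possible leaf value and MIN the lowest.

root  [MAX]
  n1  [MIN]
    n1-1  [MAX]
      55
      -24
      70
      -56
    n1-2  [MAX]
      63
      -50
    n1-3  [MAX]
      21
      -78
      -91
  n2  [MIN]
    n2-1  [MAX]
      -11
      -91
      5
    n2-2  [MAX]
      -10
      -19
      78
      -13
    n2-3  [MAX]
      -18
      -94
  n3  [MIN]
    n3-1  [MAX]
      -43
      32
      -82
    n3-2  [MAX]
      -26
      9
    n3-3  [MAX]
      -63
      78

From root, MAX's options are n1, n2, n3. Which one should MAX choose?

n1-1 (MAX): max(55, -24, 70, -56) = 70
n1-2 (MAX): max(63, -50) = 63
n1-3 (MAX): max(21, -78, -91) = 21
n1 (MIN): min(70, 63, 21) = 21
n2-1 (MAX): max(-11, -91, 5) = 5
n2-2 (MAX): max(-10, -19, 78, -13) = 78
n2-3 (MAX): max(-18, -94) = -18
n2 (MIN): min(5, 78, -18) = -18
n3-1 (MAX): max(-43, 32, -82) = 32
n3-2 (MAX): max(-26, 9) = 9
n3-3 (MAX): max(-63, 78) = 78
n3 (MIN): min(32, 9, 78) = 9
root (MAX): max(21, -18, 9) = 21
MAX at root wants the highest of {n1=21, n2=-18, n3=9}, so chooses n1.

n1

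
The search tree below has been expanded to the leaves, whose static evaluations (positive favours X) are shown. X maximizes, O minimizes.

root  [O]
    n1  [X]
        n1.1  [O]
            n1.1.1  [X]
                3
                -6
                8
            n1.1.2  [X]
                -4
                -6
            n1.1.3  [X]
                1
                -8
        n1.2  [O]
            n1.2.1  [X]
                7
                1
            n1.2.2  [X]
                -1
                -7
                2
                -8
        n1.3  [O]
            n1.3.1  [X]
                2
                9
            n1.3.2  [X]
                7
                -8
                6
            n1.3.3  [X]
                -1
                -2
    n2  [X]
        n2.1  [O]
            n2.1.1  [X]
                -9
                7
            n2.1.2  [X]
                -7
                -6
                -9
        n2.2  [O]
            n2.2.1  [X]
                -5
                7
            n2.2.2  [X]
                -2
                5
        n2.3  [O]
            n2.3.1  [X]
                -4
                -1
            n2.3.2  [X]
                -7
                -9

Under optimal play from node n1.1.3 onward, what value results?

n1.1.3 (X): max(1, -8) = 1

1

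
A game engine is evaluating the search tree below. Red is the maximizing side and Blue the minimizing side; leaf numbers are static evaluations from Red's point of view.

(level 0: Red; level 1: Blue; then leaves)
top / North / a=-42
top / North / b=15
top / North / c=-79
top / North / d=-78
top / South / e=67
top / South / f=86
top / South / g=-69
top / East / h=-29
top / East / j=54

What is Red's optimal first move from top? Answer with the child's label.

East

North (Blue): min(-42, 15, -79, -78) = -79
South (Blue): min(67, 86, -69) = -69
East (Blue): min(-29, 54) = -29
top (Red): max(-79, -69, -29) = -29
Red at top wants the highest of {North=-79, South=-69, East=-29}, so chooses East.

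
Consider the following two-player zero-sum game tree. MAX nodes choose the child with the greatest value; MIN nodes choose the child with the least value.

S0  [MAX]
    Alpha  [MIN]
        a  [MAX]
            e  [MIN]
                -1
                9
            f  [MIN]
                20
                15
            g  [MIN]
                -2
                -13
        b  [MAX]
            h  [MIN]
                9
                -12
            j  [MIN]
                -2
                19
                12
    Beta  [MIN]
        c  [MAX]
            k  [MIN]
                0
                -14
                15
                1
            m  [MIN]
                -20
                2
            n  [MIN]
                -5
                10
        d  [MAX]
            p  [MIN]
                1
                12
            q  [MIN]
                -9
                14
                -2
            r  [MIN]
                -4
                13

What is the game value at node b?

-2

h (MIN): min(9, -12) = -12
j (MIN): min(-2, 19, 12) = -2
b (MAX): max(-12, -2) = -2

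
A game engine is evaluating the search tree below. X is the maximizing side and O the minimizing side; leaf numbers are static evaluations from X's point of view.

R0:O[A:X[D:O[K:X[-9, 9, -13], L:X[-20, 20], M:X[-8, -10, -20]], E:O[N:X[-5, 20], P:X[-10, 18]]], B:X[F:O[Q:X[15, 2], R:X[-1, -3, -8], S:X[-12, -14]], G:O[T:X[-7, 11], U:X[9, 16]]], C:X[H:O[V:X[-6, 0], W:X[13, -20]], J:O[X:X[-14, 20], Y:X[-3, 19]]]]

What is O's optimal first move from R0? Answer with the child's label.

B

K (X): max(-9, 9, -13) = 9
L (X): max(-20, 20) = 20
M (X): max(-8, -10, -20) = -8
D (O): min(9, 20, -8) = -8
N (X): max(-5, 20) = 20
P (X): max(-10, 18) = 18
E (O): min(20, 18) = 18
A (X): max(-8, 18) = 18
Q (X): max(15, 2) = 15
R (X): max(-1, -3, -8) = -1
S (X): max(-12, -14) = -12
F (O): min(15, -1, -12) = -12
T (X): max(-7, 11) = 11
U (X): max(9, 16) = 16
G (O): min(11, 16) = 11
B (X): max(-12, 11) = 11
V (X): max(-6, 0) = 0
W (X): max(13, -20) = 13
H (O): min(0, 13) = 0
X (X): max(-14, 20) = 20
Y (X): max(-3, 19) = 19
J (O): min(20, 19) = 19
C (X): max(0, 19) = 19
R0 (O): min(18, 11, 19) = 11
O at R0 wants the lowest of {A=18, B=11, C=19}, so chooses B.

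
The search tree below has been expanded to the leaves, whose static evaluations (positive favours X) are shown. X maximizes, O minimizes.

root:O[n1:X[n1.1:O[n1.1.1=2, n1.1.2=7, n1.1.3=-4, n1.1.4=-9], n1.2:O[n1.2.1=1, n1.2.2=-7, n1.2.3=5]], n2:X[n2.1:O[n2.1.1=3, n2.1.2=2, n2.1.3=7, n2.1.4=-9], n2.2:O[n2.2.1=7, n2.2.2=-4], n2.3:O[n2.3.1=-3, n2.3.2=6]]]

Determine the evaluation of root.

-7

n1.1 (O): min(2, 7, -4, -9) = -9
n1.2 (O): min(1, -7, 5) = -7
n1 (X): max(-9, -7) = -7
n2.1 (O): min(3, 2, 7, -9) = -9
n2.2 (O): min(7, -4) = -4
n2.3 (O): min(-3, 6) = -3
n2 (X): max(-9, -4, -3) = -3
root (O): min(-7, -3) = -7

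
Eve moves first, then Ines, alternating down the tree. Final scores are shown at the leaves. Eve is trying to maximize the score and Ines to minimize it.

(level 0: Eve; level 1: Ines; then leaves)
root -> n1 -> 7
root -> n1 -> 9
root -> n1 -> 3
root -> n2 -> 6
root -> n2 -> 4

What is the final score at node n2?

4

n2 (Ines): min(6, 4) = 4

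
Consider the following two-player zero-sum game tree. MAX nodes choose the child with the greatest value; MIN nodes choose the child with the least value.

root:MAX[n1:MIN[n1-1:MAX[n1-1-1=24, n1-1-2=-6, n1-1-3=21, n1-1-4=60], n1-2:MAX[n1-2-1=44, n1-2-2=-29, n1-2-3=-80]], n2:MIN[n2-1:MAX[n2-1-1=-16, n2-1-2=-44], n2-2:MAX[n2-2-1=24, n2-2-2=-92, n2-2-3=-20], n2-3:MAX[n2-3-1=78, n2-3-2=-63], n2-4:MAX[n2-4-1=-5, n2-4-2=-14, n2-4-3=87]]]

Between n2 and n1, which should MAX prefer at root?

n2-1 (MAX): max(-16, -44) = -16
n2-2 (MAX): max(24, -92, -20) = 24
n2-3 (MAX): max(78, -63) = 78
n2-4 (MAX): max(-5, -14, 87) = 87
n2 (MIN): min(-16, 24, 78, 87) = -16
n1-1 (MAX): max(24, -6, 21, 60) = 60
n1-2 (MAX): max(44, -29, -80) = 44
n1 (MIN): min(60, 44) = 44
MAX prefers the higher value; n2=-16, n1=44. n1 is better since 44 > -16.

n1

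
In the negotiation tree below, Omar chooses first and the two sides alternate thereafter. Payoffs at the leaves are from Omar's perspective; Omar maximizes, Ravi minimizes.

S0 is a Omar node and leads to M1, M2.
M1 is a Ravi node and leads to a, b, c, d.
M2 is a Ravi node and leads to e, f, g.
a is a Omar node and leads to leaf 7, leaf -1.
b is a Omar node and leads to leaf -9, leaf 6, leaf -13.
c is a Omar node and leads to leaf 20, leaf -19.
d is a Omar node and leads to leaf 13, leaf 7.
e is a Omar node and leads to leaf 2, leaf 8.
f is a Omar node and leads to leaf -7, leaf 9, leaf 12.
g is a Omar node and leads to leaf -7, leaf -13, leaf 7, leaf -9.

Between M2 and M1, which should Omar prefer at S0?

M2

e (Omar): max(2, 8) = 8
f (Omar): max(-7, 9, 12) = 12
g (Omar): max(-7, -13, 7, -9) = 7
M2 (Ravi): min(8, 12, 7) = 7
a (Omar): max(7, -1) = 7
b (Omar): max(-9, 6, -13) = 6
c (Omar): max(20, -19) = 20
d (Omar): max(13, 7) = 13
M1 (Ravi): min(7, 6, 20, 13) = 6
Omar prefers the higher value; M2=7, M1=6. M2 is better since 7 > 6.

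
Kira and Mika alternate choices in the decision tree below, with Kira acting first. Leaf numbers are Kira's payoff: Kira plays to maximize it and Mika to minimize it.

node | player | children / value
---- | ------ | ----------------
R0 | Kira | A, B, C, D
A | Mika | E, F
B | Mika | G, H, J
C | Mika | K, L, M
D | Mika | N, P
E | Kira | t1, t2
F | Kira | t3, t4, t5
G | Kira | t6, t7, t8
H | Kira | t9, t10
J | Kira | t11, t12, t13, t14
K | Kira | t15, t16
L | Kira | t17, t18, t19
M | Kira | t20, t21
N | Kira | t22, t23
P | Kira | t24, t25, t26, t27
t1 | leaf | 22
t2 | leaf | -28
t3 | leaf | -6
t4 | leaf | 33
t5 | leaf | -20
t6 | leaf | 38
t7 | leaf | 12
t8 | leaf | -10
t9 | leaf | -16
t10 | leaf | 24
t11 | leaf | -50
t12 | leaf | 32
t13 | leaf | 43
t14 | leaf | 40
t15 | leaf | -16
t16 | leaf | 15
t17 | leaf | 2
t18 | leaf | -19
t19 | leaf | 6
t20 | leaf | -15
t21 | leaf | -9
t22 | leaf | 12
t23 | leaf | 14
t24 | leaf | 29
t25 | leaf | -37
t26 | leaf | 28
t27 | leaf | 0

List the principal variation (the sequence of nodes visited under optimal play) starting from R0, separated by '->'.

R0 -> B -> H -> t10

E (Kira): max(22, -28) = 22
F (Kira): max(-6, 33, -20) = 33
A (Mika): min(22, 33) = 22
G (Kira): max(38, 12, -10) = 38
H (Kira): max(-16, 24) = 24
J (Kira): max(-50, 32, 43, 40) = 43
B (Mika): min(38, 24, 43) = 24
K (Kira): max(-16, 15) = 15
L (Kira): max(2, -19, 6) = 6
M (Kira): max(-15, -9) = -9
C (Mika): min(15, 6, -9) = -9
N (Kira): max(12, 14) = 14
P (Kira): max(29, -37, 28, 0) = 29
D (Mika): min(14, 29) = 14
R0 (Kira): max(22, 24, -9, 14) = 24
At R0, Kira picks B (highest: 24).
At B, Mika picks H (lowest: 24).
At H, Kira picks t10 (highest: 24).
Terminal value 24.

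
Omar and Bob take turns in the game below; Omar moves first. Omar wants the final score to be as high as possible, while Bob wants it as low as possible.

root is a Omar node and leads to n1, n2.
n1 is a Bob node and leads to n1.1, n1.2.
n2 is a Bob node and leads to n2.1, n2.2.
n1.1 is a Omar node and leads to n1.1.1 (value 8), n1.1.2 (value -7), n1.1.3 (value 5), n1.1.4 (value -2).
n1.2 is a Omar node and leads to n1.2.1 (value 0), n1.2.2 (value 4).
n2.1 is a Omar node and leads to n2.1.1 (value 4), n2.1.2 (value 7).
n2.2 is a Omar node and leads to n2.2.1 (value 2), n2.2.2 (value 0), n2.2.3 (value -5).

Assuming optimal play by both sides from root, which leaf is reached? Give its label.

n1.2.2

n1.1 (Omar): max(8, -7, 5, -2) = 8
n1.2 (Omar): max(0, 4) = 4
n1 (Bob): min(8, 4) = 4
n2.1 (Omar): max(4, 7) = 7
n2.2 (Omar): max(2, 0, -5) = 2
n2 (Bob): min(7, 2) = 2
root (Omar): max(4, 2) = 4
At root, Omar picks n1 (highest: 4).
At n1, Bob picks n1.2 (lowest: 4).
At n1.2, Omar picks n1.2.2 (highest: 4).
Terminal value 4.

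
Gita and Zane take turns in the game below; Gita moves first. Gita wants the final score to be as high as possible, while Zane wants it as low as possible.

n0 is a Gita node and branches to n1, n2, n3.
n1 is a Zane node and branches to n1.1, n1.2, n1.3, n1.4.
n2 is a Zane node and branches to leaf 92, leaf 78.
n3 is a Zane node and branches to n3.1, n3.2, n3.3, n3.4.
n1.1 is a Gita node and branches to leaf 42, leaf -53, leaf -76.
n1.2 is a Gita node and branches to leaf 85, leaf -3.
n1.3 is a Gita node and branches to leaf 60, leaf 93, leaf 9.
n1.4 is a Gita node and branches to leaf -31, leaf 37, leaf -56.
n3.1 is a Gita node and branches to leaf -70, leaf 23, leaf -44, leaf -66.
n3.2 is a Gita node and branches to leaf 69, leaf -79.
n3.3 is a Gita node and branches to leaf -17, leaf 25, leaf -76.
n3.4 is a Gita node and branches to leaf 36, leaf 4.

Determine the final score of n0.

n1.1 (Gita): max(42, -53, -76) = 42
n1.2 (Gita): max(85, -3) = 85
n1.3 (Gita): max(60, 93, 9) = 93
n1.4 (Gita): max(-31, 37, -56) = 37
n1 (Zane): min(42, 85, 93, 37) = 37
n2 (Zane): min(92, 78) = 78
n3.1 (Gita): max(-70, 23, -44, -66) = 23
n3.2 (Gita): max(69, -79) = 69
n3.3 (Gita): max(-17, 25, -76) = 25
n3.4 (Gita): max(36, 4) = 36
n3 (Zane): min(23, 69, 25, 36) = 23
n0 (Gita): max(37, 78, 23) = 78

78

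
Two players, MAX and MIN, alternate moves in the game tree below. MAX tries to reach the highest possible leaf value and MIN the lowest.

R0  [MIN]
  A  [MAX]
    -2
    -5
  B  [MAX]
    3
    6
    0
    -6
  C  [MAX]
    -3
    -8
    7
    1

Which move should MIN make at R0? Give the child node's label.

A

A (MAX): max(-2, -5) = -2
B (MAX): max(3, 6, 0, -6) = 6
C (MAX): max(-3, -8, 7, 1) = 7
R0 (MIN): min(-2, 6, 7) = -2
MIN at R0 wants the lowest of {A=-2, B=6, C=7}, so chooses A.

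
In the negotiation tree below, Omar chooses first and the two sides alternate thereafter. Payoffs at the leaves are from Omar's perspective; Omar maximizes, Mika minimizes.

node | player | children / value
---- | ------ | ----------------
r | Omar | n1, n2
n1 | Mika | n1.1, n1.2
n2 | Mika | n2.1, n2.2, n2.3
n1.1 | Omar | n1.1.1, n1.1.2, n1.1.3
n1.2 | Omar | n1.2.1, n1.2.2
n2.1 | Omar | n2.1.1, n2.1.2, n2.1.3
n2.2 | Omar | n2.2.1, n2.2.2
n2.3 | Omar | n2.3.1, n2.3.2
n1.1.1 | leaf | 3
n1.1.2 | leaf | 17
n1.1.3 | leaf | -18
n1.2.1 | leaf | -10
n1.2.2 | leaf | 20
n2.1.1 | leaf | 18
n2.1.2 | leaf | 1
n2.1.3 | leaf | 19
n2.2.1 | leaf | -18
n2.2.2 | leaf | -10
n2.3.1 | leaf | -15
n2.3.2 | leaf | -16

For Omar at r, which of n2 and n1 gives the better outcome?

n2.1 (Omar): max(18, 1, 19) = 19
n2.2 (Omar): max(-18, -10) = -10
n2.3 (Omar): max(-15, -16) = -15
n2 (Mika): min(19, -10, -15) = -15
n1.1 (Omar): max(3, 17, -18) = 17
n1.2 (Omar): max(-10, 20) = 20
n1 (Mika): min(17, 20) = 17
Omar prefers the higher value; n2=-15, n1=17. n1 is better since 17 > -15.

n1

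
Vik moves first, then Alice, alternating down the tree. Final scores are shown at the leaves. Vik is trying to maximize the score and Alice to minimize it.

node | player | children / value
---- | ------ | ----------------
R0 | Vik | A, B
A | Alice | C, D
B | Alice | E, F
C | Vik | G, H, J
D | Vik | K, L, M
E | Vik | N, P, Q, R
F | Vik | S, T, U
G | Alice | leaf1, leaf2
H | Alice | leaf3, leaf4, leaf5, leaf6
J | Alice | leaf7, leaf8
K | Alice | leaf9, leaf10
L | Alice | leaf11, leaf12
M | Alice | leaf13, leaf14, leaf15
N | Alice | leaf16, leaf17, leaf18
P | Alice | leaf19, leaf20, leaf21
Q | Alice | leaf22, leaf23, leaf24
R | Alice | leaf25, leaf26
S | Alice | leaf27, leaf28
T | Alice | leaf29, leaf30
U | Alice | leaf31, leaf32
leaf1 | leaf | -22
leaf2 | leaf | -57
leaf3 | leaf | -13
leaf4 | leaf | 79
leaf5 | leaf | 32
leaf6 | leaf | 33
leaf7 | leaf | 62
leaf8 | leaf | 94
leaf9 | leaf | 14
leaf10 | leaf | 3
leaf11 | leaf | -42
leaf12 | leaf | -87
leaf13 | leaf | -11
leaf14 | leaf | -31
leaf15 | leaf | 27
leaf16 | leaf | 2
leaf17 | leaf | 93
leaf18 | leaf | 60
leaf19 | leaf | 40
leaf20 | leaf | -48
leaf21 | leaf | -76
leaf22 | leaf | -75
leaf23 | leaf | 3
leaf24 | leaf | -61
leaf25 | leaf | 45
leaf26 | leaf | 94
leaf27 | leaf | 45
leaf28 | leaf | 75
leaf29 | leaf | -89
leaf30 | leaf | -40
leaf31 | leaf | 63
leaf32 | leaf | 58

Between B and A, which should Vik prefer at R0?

B

N (Alice): min(2, 93, 60) = 2
P (Alice): min(40, -48, -76) = -76
Q (Alice): min(-75, 3, -61) = -75
R (Alice): min(45, 94) = 45
E (Vik): max(2, -76, -75, 45) = 45
S (Alice): min(45, 75) = 45
T (Alice): min(-89, -40) = -89
U (Alice): min(63, 58) = 58
F (Vik): max(45, -89, 58) = 58
B (Alice): min(45, 58) = 45
G (Alice): min(-22, -57) = -57
H (Alice): min(-13, 79, 32, 33) = -13
J (Alice): min(62, 94) = 62
C (Vik): max(-57, -13, 62) = 62
K (Alice): min(14, 3) = 3
L (Alice): min(-42, -87) = -87
M (Alice): min(-11, -31, 27) = -31
D (Vik): max(3, -87, -31) = 3
A (Alice): min(62, 3) = 3
Vik prefers the higher value; B=45, A=3. B is better since 45 > 3.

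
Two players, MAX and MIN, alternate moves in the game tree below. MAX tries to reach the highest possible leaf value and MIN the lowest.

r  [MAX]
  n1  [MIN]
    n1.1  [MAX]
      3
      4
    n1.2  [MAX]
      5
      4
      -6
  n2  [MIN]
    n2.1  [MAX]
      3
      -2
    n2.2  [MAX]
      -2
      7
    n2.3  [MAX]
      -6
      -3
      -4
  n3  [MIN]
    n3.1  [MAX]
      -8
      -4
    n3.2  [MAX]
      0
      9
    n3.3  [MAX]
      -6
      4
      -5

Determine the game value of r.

4

n1.1 (MAX): max(3, 4) = 4
n1.2 (MAX): max(5, 4, -6) = 5
n1 (MIN): min(4, 5) = 4
n2.1 (MAX): max(3, -2) = 3
n2.2 (MAX): max(-2, 7) = 7
n2.3 (MAX): max(-6, -3, -4) = -3
n2 (MIN): min(3, 7, -3) = -3
n3.1 (MAX): max(-8, -4) = -4
n3.2 (MAX): max(0, 9) = 9
n3.3 (MAX): max(-6, 4, -5) = 4
n3 (MIN): min(-4, 9, 4) = -4
r (MAX): max(4, -3, -4) = 4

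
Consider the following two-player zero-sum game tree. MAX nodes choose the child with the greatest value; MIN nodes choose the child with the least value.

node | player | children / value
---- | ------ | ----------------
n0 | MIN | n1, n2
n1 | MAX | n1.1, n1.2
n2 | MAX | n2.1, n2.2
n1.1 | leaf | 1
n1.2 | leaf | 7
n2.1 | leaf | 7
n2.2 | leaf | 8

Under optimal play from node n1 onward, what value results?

7

n1 (MAX): max(1, 7) = 7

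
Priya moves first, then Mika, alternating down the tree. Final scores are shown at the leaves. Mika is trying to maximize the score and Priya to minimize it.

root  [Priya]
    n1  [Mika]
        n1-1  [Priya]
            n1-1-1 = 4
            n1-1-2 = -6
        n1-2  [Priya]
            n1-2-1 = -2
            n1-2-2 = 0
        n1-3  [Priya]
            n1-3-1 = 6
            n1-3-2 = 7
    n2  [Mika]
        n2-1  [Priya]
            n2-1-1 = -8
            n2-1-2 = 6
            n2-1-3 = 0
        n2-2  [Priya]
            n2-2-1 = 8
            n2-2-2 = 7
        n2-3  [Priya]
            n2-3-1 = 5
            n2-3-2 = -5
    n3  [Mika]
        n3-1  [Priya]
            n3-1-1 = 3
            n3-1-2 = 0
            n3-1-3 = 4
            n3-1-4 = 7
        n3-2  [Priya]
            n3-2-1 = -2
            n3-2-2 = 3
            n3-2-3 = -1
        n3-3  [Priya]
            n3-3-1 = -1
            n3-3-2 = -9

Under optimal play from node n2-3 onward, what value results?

-5

n2-3 (Priya): min(5, -5) = -5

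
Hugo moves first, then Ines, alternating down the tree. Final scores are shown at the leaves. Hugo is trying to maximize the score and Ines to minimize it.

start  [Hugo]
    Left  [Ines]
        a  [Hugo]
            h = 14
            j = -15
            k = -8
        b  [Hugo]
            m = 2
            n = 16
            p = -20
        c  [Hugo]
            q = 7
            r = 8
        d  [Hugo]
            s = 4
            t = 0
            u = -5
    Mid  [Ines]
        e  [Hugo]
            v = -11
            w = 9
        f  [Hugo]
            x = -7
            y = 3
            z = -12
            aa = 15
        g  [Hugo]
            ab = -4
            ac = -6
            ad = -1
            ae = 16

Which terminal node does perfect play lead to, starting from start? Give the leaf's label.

w

a (Hugo): max(14, -15, -8) = 14
b (Hugo): max(2, 16, -20) = 16
c (Hugo): max(7, 8) = 8
d (Hugo): max(4, 0, -5) = 4
Left (Ines): min(14, 16, 8, 4) = 4
e (Hugo): max(-11, 9) = 9
f (Hugo): max(-7, 3, -12, 15) = 15
g (Hugo): max(-4, -6, -1, 16) = 16
Mid (Ines): min(9, 15, 16) = 9
start (Hugo): max(4, 9) = 9
At start, Hugo picks Mid (highest: 9).
At Mid, Ines picks e (lowest: 9).
At e, Hugo picks w (highest: 9).
Terminal value 9.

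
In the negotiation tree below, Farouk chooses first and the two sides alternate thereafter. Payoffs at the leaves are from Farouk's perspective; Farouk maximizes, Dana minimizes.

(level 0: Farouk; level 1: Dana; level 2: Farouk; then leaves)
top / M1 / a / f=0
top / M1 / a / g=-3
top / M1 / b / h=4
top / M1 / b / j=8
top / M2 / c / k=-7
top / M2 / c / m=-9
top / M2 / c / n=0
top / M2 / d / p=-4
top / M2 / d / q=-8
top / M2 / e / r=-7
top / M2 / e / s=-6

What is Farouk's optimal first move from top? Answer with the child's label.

a (Farouk): max(0, -3) = 0
b (Farouk): max(4, 8) = 8
M1 (Dana): min(0, 8) = 0
c (Farouk): max(-7, -9, 0) = 0
d (Farouk): max(-4, -8) = -4
e (Farouk): max(-7, -6) = -6
M2 (Dana): min(0, -4, -6) = -6
top (Farouk): max(0, -6) = 0
Farouk at top wants the highest of {M1=0, M2=-6}, so chooses M1.

M1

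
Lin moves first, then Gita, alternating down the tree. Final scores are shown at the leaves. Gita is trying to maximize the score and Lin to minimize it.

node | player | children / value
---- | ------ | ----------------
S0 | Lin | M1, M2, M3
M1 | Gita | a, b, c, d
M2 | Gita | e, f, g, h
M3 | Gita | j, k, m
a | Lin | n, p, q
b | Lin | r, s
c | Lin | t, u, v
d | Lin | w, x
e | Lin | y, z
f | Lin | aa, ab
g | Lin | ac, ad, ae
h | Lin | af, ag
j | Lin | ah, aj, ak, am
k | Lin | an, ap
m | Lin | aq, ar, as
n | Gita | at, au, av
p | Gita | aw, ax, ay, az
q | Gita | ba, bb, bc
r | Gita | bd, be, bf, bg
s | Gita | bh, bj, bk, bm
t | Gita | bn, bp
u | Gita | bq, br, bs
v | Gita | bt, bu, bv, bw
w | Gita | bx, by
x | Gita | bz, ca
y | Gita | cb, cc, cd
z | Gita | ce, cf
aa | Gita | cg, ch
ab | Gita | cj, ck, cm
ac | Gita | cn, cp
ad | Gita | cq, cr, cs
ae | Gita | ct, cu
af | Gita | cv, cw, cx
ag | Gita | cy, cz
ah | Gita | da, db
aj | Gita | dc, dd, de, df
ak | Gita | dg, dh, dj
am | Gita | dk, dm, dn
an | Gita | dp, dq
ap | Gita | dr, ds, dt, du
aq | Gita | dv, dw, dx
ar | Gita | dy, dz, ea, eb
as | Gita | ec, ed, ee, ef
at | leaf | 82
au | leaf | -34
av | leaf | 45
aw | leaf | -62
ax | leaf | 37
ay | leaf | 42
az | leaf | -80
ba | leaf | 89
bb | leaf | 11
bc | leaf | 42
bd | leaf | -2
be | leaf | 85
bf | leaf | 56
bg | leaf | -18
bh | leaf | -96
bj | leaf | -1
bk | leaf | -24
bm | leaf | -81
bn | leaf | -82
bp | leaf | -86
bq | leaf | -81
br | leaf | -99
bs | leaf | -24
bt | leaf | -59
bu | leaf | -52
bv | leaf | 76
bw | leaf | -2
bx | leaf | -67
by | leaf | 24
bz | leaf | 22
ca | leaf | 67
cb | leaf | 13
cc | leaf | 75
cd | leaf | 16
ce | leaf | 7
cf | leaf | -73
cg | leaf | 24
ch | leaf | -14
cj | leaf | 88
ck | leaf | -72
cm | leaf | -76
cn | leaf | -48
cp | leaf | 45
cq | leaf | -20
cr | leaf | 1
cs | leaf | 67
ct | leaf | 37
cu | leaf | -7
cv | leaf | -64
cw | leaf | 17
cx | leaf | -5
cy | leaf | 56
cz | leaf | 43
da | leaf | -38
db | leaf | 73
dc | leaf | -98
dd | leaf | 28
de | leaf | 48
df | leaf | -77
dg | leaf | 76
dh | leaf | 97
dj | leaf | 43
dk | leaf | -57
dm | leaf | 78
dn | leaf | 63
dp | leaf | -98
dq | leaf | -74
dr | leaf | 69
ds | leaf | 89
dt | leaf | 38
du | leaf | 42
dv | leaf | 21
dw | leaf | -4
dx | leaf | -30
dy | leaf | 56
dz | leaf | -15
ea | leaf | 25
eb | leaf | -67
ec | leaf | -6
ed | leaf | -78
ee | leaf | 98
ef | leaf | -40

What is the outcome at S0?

37

n (Gita): max(82, -34, 45) = 82
p (Gita): max(-62, 37, 42, -80) = 42
q (Gita): max(89, 11, 42) = 89
a (Lin): min(82, 42, 89) = 42
r (Gita): max(-2, 85, 56, -18) = 85
s (Gita): max(-96, -1, -24, -81) = -1
b (Lin): min(85, -1) = -1
t (Gita): max(-82, -86) = -82
u (Gita): max(-81, -99, -24) = -24
v (Gita): max(-59, -52, 76, -2) = 76
c (Lin): min(-82, -24, 76) = -82
w (Gita): max(-67, 24) = 24
x (Gita): max(22, 67) = 67
d (Lin): min(24, 67) = 24
M1 (Gita): max(42, -1, -82, 24) = 42
y (Gita): max(13, 75, 16) = 75
z (Gita): max(7, -73) = 7
e (Lin): min(75, 7) = 7
aa (Gita): max(24, -14) = 24
ab (Gita): max(88, -72, -76) = 88
f (Lin): min(24, 88) = 24
ac (Gita): max(-48, 45) = 45
ad (Gita): max(-20, 1, 67) = 67
ae (Gita): max(37, -7) = 37
g (Lin): min(45, 67, 37) = 37
af (Gita): max(-64, 17, -5) = 17
ag (Gita): max(56, 43) = 56
h (Lin): min(17, 56) = 17
M2 (Gita): max(7, 24, 37, 17) = 37
ah (Gita): max(-38, 73) = 73
aj (Gita): max(-98, 28, 48, -77) = 48
ak (Gita): max(76, 97, 43) = 97
am (Gita): max(-57, 78, 63) = 78
j (Lin): min(73, 48, 97, 78) = 48
an (Gita): max(-98, -74) = -74
ap (Gita): max(69, 89, 38, 42) = 89
k (Lin): min(-74, 89) = -74
aq (Gita): max(21, -4, -30) = 21
ar (Gita): max(56, -15, 25, -67) = 56
as (Gita): max(-6, -78, 98, -40) = 98
m (Lin): min(21, 56, 98) = 21
M3 (Gita): max(48, -74, 21) = 48
S0 (Lin): min(42, 37, 48) = 37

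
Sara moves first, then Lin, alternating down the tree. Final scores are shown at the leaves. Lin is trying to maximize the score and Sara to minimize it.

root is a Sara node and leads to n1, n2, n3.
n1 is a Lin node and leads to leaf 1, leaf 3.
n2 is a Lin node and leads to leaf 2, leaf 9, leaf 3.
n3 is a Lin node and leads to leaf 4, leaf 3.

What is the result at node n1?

n1 (Lin): max(1, 3) = 3

3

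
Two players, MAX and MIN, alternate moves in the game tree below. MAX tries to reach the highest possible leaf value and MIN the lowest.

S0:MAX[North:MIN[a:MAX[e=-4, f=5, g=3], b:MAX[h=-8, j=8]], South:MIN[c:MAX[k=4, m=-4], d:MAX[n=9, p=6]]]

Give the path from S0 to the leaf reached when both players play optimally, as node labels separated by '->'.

S0 -> North -> a -> f

a (MAX): max(-4, 5, 3) = 5
b (MAX): max(-8, 8) = 8
North (MIN): min(5, 8) = 5
c (MAX): max(4, -4) = 4
d (MAX): max(9, 6) = 9
South (MIN): min(4, 9) = 4
S0 (MAX): max(5, 4) = 5
At S0, MAX picks North (highest: 5).
At North, MIN picks a (lowest: 5).
At a, MAX picks f (highest: 5).
Terminal value 5.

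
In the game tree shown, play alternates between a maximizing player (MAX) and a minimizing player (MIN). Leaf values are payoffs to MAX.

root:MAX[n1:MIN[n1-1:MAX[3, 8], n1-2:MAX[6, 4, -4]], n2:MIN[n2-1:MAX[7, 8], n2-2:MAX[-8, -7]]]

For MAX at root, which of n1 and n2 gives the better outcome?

n1-1 (MAX): max(3, 8) = 8
n1-2 (MAX): max(6, 4, -4) = 6
n1 (MIN): min(8, 6) = 6
n2-1 (MAX): max(7, 8) = 8
n2-2 (MAX): max(-8, -7) = -7
n2 (MIN): min(8, -7) = -7
MAX prefers the higher value; n1=6, n2=-7. n1 is better since 6 > -7.

n1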